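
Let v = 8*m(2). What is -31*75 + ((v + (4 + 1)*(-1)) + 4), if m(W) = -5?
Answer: -2366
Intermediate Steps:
v = -40 (v = 8*(-5) = -40)
-31*75 + ((v + (4 + 1)*(-1)) + 4) = -31*75 + ((-40 + (4 + 1)*(-1)) + 4) = -2325 + ((-40 + 5*(-1)) + 4) = -2325 + ((-40 - 5) + 4) = -2325 + (-45 + 4) = -2325 - 41 = -2366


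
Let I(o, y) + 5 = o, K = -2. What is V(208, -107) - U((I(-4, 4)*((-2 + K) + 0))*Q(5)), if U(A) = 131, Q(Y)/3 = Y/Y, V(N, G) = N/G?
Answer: -14225/107 ≈ -132.94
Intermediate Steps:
I(o, y) = -5 + o
Q(Y) = 3 (Q(Y) = 3*(Y/Y) = 3*1 = 3)
V(208, -107) - U((I(-4, 4)*((-2 + K) + 0))*Q(5)) = 208/(-107) - 1*131 = 208*(-1/107) - 131 = -208/107 - 131 = -14225/107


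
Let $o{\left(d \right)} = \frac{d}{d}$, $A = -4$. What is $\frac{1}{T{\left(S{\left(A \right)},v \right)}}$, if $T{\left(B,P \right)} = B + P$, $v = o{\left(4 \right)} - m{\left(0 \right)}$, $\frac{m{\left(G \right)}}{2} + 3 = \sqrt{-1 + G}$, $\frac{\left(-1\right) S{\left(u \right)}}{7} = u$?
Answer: $\frac{35}{1229} + \frac{2 i}{1229} \approx 0.028478 + 0.0016273 i$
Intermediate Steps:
$S{\left(u \right)} = - 7 u$
$m{\left(G \right)} = -6 + 2 \sqrt{-1 + G}$
$o{\left(d \right)} = 1$
$v = 7 - 2 i$ ($v = 1 - \left(-6 + 2 \sqrt{-1 + 0}\right) = 1 - \left(-6 + 2 \sqrt{-1}\right) = 1 - \left(-6 + 2 i\right) = 1 + \left(6 - 2 i\right) = 7 - 2 i \approx 7.0 - 2.0 i$)
$\frac{1}{T{\left(S{\left(A \right)},v \right)}} = \frac{1}{\left(-7\right) \left(-4\right) + \left(7 - 2 i\right)} = \frac{1}{28 + \left(7 - 2 i\right)} = \frac{1}{35 - 2 i} = \frac{35 + 2 i}{1229}$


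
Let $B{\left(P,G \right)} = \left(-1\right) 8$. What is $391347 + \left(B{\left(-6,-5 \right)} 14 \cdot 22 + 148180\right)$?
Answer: $537063$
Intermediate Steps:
$B{\left(P,G \right)} = -8$
$391347 + \left(B{\left(-6,-5 \right)} 14 \cdot 22 + 148180\right) = 391347 + \left(\left(-8\right) 14 \cdot 22 + 148180\right) = 391347 + \left(\left(-112\right) 22 + 148180\right) = 391347 + \left(-2464 + 148180\right) = 391347 + 145716 = 537063$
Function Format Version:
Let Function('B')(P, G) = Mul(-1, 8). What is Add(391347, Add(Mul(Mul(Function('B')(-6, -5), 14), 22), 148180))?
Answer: 537063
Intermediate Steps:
Function('B')(P, G) = -8
Add(391347, Add(Mul(Mul(Function('B')(-6, -5), 14), 22), 148180)) = Add(391347, Add(Mul(Mul(-8, 14), 22), 148180)) = Add(391347, Add(Mul(-112, 22), 148180)) = Add(391347, Add(-2464, 148180)) = Add(391347, 145716) = 537063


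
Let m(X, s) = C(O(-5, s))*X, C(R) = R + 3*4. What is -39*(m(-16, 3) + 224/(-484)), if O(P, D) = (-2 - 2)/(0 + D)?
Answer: 807560/121 ≈ 6674.0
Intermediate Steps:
O(P, D) = -4/D
C(R) = 12 + R (C(R) = R + 12 = 12 + R)
m(X, s) = X*(12 - 4/s) (m(X, s) = (12 - 4/s)*X = X*(12 - 4/s))
-39*(m(-16, 3) + 224/(-484)) = -39*((12*(-16) - 4*(-16)/3) + 224/(-484)) = -39*((-192 - 4*(-16)*1/3) + 224*(-1/484)) = -39*((-192 + 64/3) - 56/121) = -39*(-512/3 - 56/121) = -39*(-62120/363) = 807560/121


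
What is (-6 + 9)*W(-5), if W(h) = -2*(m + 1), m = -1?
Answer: 0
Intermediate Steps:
W(h) = 0 (W(h) = -2*(-1 + 1) = -2*0 = 0)
(-6 + 9)*W(-5) = (-6 + 9)*0 = 3*0 = 0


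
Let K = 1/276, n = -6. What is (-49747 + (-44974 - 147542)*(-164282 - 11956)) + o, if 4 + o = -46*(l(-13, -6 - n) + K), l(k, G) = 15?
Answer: 203571506201/6 ≈ 3.3929e+10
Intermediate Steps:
K = 1/276 ≈ 0.0036232
o = -4165/6 (o = -4 - 46*(15 + 1/276) = -4 - 46*4141/276 = -4 - 4141/6 = -4165/6 ≈ -694.17)
(-49747 + (-44974 - 147542)*(-164282 - 11956)) + o = (-49747 + (-44974 - 147542)*(-164282 - 11956)) - 4165/6 = (-49747 - 192516*(-176238)) - 4165/6 = (-49747 + 33928634808) - 4165/6 = 33928585061 - 4165/6 = 203571506201/6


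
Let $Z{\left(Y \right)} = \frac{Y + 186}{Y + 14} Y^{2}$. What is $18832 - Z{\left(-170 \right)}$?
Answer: $\frac{850048}{39} \approx 21796.0$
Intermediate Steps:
$Z{\left(Y \right)} = \frac{Y^{2} \left(186 + Y\right)}{14 + Y}$ ($Z{\left(Y \right)} = \frac{186 + Y}{14 + Y} Y^{2} = \frac{Y^{2} \left(186 + Y\right)}{14 + Y}$)
$18832 - Z{\left(-170 \right)} = 18832 - \frac{\left(-170\right)^{2} \left(186 - 170\right)}{14 - 170} = 18832 - 28900 \frac{1}{-156} \cdot 16 = 18832 - 28900 \left(- \frac{1}{156}\right) 16 = 18832 - - \frac{115600}{39} = 18832 + \frac{115600}{39} = \frac{850048}{39}$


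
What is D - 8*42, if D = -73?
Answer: -409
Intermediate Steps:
D - 8*42 = -73 - 8*42 = -73 - 336 = -409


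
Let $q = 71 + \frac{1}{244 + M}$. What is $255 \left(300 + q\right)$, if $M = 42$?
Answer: $\frac{27057285}{286} \approx 94606.0$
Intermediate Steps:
$q = \frac{20307}{286}$ ($q = 71 + \frac{1}{244 + 42} = 71 + \frac{1}{286} = \frac{20307}{286} \approx 71.004$)
$255 \left(300 + q\right) = 255 \left(300 + \frac{20307}{286}\right) = 255 \cdot \frac{106107}{286} = \frac{27057285}{286}$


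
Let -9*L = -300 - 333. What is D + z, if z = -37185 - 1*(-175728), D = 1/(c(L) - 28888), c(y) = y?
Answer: 11977457976/86453 ≈ 1.3854e+5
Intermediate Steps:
L = 211/3 (L = -(-300 - 333)/9 = -⅑*(-633) = 211/3 ≈ 70.333)
D = -3/86453 (D = 1/(211/3 - 28888) = 1/(-86453/3) = -3/86453 ≈ -3.4701e-5)
z = 138543 (z = -37185 + 175728 = 138543)
D + z = -3/86453 + 138543 = 11977457976/86453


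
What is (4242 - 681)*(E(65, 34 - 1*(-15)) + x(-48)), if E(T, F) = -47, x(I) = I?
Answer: -338295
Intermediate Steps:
(4242 - 681)*(E(65, 34 - 1*(-15)) + x(-48)) = (4242 - 681)*(-47 - 48) = 3561*(-95) = -338295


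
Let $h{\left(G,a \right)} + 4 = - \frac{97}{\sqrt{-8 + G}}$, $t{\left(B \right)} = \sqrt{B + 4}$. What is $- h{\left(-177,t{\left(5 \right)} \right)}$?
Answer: $4 - \frac{97 i \sqrt{185}}{185} \approx 4.0 - 7.1316 i$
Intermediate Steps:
$t{\left(B \right)} = \sqrt{4 + B}$
$h{\left(G,a \right)} = -4 - \frac{97}{\sqrt{-8 + G}}$
$- h{\left(-177,t{\left(5 \right)} \right)} = - (-4 - \frac{97}{\sqrt{-8 - 177}}) = - (-4 - \frac{97}{i \sqrt{185}}) = - (-4 - 97 \left(- \frac{i \sqrt{185}}{185}\right)) = - (-4 + \frac{97 i \sqrt{185}}{185}) = 4 - \frac{97 i \sqrt{185}}{185}$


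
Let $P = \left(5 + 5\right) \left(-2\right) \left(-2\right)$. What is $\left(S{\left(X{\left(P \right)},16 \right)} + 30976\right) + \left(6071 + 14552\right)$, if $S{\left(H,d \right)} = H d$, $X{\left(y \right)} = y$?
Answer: $52239$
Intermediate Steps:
$P = 40$ ($P = 10 \left(-2\right) \left(-2\right) = \left(-20\right) \left(-2\right) = 40$)
$\left(S{\left(X{\left(P \right)},16 \right)} + 30976\right) + \left(6071 + 14552\right) = \left(40 \cdot 16 + 30976\right) + \left(6071 + 14552\right) = \left(640 + 30976\right) + 20623 = 31616 + 20623 = 52239$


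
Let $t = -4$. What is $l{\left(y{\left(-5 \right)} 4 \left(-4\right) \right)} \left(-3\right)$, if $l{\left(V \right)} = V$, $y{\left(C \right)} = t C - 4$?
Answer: $768$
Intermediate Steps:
$y{\left(C \right)} = -4 - 4 C$ ($y{\left(C \right)} = - 4 C - 4 = -4 - 4 C$)
$l{\left(y{\left(-5 \right)} 4 \left(-4\right) \right)} \left(-3\right) = \left(-4 - -20\right) 4 \left(-4\right) \left(-3\right) = \left(-4 + 20\right) 4 \left(-4\right) \left(-3\right) = 16 \cdot 4 \left(-4\right) \left(-3\right) = 64 \left(-4\right) \left(-3\right) = \left(-256\right) \left(-3\right) = 768$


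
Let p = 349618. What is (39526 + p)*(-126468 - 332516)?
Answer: -178610869696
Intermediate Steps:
(39526 + p)*(-126468 - 332516) = (39526 + 349618)*(-126468 - 332516) = 389144*(-458984) = -178610869696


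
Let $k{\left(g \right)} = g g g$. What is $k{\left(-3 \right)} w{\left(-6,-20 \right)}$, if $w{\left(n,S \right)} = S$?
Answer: $540$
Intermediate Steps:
$k{\left(g \right)} = g^{3}$ ($k{\left(g \right)} = g^{2} g = g^{3}$)
$k{\left(-3 \right)} w{\left(-6,-20 \right)} = \left(-3\right)^{3} \left(-20\right) = \left(-27\right) \left(-20\right) = 540$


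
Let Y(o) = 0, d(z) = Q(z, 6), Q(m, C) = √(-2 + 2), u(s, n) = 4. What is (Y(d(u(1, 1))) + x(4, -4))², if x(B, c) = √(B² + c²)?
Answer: 32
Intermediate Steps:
Q(m, C) = 0 (Q(m, C) = √0 = 0)
d(z) = 0
(Y(d(u(1, 1))) + x(4, -4))² = (0 + √(4² + (-4)²))² = (0 + √(16 + 16))² = (0 + √32)² = (0 + 4*√2)² = (4*√2)² = 32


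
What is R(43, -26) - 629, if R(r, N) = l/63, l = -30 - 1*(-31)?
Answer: -39626/63 ≈ -628.98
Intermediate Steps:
l = 1 (l = -30 + 31 = 1)
R(r, N) = 1/63
R(43, -26) - 629 = 1/63 - 629 = -39626/63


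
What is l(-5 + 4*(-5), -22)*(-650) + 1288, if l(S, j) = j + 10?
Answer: 9088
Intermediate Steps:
l(S, j) = 10 + j
l(-5 + 4*(-5), -22)*(-650) + 1288 = (10 - 22)*(-650) + 1288 = -12*(-650) + 1288 = 7800 + 1288 = 9088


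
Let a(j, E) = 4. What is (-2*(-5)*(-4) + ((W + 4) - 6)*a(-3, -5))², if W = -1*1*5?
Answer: 4624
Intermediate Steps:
W = -5 (W = -1*5 = -5)
(-2*(-5)*(-4) + ((W + 4) - 6)*a(-3, -5))² = (-2*(-5)*(-4) + ((-5 + 4) - 6)*4)² = (10*(-4) + (-1 - 6)*4)² = (-40 - 7*4)² = (-40 - 28)² = (-68)² = 4624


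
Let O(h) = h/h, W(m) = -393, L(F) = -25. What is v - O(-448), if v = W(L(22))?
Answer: -394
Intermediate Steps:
O(h) = 1
v = -393
v - O(-448) = -393 - 1*1 = -393 - 1 = -394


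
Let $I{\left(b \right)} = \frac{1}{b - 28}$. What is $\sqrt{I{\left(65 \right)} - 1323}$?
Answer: $\frac{5 i \sqrt{72446}}{37} \approx 36.373 i$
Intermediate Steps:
$I{\left(b \right)} = \frac{1}{-28 + b}$
$\sqrt{I{\left(65 \right)} - 1323} = \sqrt{\frac{1}{-28 + 65} - 1323} = \sqrt{\frac{1}{37} - 1323} = \sqrt{- \frac{48950}{37}} = \frac{5 i \sqrt{72446}}{37}$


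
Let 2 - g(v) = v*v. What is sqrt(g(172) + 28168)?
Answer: I*sqrt(1414) ≈ 37.603*I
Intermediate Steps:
g(v) = 2 - v**2 (g(v) = 2 - v*v = 2 - v**2)
sqrt(g(172) + 28168) = sqrt((2 - 1*172**2) + 28168) = sqrt((2 - 1*29584) + 28168) = sqrt((2 - 29584) + 28168) = sqrt(-29582 + 28168) = sqrt(-1414) = I*sqrt(1414)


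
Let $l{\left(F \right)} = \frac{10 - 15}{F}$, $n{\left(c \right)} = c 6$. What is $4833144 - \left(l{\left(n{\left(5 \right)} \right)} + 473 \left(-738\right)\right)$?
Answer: $\frac{31093309}{6} \approx 5.1822 \cdot 10^{6}$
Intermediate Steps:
$n{\left(c \right)} = 6 c$
$l{\left(F \right)} = - \frac{5}{F}$ ($l{\left(F \right)} = \frac{10 - 15}{F} = - \frac{5}{F}$)
$4833144 - \left(l{\left(n{\left(5 \right)} \right)} + 473 \left(-738\right)\right) = 4833144 - \left(- \frac{5}{6 \cdot 5} + 473 \left(-738\right)\right) = 4833144 - \left(- \frac{5}{30} - 349074\right) = 4833144 - \left(\left(-5\right) \frac{1}{30} - 349074\right) = 4833144 - \left(- \frac{1}{6} - 349074\right) = 4833144 - - \frac{2094445}{6} = 4833144 + \frac{2094445}{6} = \frac{31093309}{6}$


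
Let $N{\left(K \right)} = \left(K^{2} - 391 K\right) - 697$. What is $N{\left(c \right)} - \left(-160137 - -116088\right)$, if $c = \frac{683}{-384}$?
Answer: $\frac{6495527353}{147456} \approx 44051.0$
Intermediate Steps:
$c = - \frac{683}{384}$ ($c = 683 \left(- \frac{1}{384}\right) = - \frac{683}{384} \approx -1.7786$)
$N{\left(K \right)} = -697 + K^{2} - 391 K$
$N{\left(c \right)} - \left(-160137 - -116088\right) = \left(-697 + \left(- \frac{683}{384}\right)^{2} - - \frac{267053}{384}\right) - \left(-160137 - -116088\right) = \left(-697 + \frac{466489}{147456} + \frac{267053}{384}\right) - \left(-160137 + 116088\right) = \frac{238009}{147456} - -44049 = \frac{238009}{147456} + 44049 = \frac{6495527353}{147456}$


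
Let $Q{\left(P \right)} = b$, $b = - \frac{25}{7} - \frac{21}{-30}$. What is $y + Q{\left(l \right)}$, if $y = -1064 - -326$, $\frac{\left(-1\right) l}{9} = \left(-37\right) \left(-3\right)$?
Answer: $- \frac{51861}{70} \approx -740.87$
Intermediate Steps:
$l = -999$ ($l = - 9 \left(\left(-37\right) \left(-3\right)\right) = \left(-9\right) 111 = -999$)
$b = - \frac{201}{70}$ ($b = \left(-25\right) \frac{1}{7} - - \frac{7}{10} = - \frac{25}{7} + \frac{7}{10} = - \frac{201}{70} \approx -2.8714$)
$Q{\left(P \right)} = - \frac{201}{70}$
$y = -738$ ($y = -1064 + 326 = -738$)
$y + Q{\left(l \right)} = -738 - \frac{201}{70} = - \frac{51861}{70}$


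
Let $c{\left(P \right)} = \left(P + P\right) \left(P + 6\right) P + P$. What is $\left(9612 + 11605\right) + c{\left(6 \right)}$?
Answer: $22087$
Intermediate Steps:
$c{\left(P \right)} = P + 2 P^{2} \left(6 + P\right)$ ($c{\left(P \right)} = 2 P \left(6 + P\right) P + P = 2 P^{2} \left(6 + P\right) + P = P + 2 P^{2} \left(6 + P\right)$)
$\left(9612 + 11605\right) + c{\left(6 \right)} = \left(9612 + 11605\right) + 6 \left(1 + 2 \cdot 6^{2} + 12 \cdot 6\right) = 21217 + 6 \left(1 + 2 \cdot 36 + 72\right) = 21217 + 6 \left(1 + 72 + 72\right) = 21217 + 6 \cdot 145 = 21217 + 870 = 22087$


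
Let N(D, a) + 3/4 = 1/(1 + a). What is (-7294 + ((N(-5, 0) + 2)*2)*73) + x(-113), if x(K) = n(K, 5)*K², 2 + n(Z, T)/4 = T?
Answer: 292525/2 ≈ 1.4626e+5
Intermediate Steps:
N(D, a) = -¾ + 1/(1 + a)
n(Z, T) = -8 + 4*T
x(K) = 12*K² (x(K) = (-8 + 4*5)*K² = (-8 + 20)*K² = 12*K²)
(-7294 + ((N(-5, 0) + 2)*2)*73) + x(-113) = (-7294 + (((1 - 3*0)/(4*(1 + 0)) + 2)*2)*73) + 12*(-113)² = (-7294 + (((¼)*(1 + 0)/1 + 2)*2)*73) + 12*12769 = (-7294 + (((¼)*1*1 + 2)*2)*73) + 153228 = (-7294 + ((¼ + 2)*2)*73) + 153228 = (-7294 + ((9/4)*2)*73) + 153228 = (-7294 + (9/2)*73) + 153228 = (-7294 + 657/2) + 153228 = -13931/2 + 153228 = 292525/2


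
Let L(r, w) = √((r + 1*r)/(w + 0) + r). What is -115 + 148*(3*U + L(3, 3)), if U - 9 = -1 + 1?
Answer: 3881 + 148*√5 ≈ 4211.9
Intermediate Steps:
L(r, w) = √(r + 2*r/w) (L(r, w) = √((r + r)/w + r) = √((2*r)/w + r) = √(2*r/w + r) = √(r + 2*r/w))
U = 9 (U = 9 + (-1 + 1) = 9 + 0 = 9)
-115 + 148*(3*U + L(3, 3)) = -115 + 148*(3*9 + √(3*(2 + 3)/3)) = -115 + 148*(27 + √(3*(⅓)*5)) = -115 + 148*(27 + √5) = -115 + (3996 + 148*√5) = 3881 + 148*√5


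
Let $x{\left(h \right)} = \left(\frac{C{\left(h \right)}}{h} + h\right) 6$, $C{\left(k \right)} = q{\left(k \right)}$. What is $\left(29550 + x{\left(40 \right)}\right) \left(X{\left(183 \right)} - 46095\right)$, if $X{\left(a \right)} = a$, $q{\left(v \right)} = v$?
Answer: $-1367993952$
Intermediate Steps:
$C{\left(k \right)} = k$
$x{\left(h \right)} = 6 + 6 h$ ($x{\left(h \right)} = \left(\frac{h}{h} + h\right) 6 = \left(1 + h\right) 6 = 6 + 6 h$)
$\left(29550 + x{\left(40 \right)}\right) \left(X{\left(183 \right)} - 46095\right) = \left(29550 + \left(6 + 6 \cdot 40\right)\right) \left(183 - 46095\right) = \left(29550 + \left(6 + 240\right)\right) \left(-45912\right) = \left(29550 + 246\right) \left(-45912\right) = 29796 \left(-45912\right) = -1367993952$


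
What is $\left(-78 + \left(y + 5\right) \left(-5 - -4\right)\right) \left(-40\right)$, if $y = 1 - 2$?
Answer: $3280$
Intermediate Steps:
$y = -1$
$\left(-78 + \left(y + 5\right) \left(-5 - -4\right)\right) \left(-40\right) = \left(-78 + \left(-1 + 5\right) \left(-5 - -4\right)\right) \left(-40\right) = \left(-78 + 4 \left(-5 + 4\right)\right) \left(-40\right) = \left(-78 + 4 \left(-1\right)\right) \left(-40\right) = \left(-78 - 4\right) \left(-40\right) = \left(-82\right) \left(-40\right) = 3280$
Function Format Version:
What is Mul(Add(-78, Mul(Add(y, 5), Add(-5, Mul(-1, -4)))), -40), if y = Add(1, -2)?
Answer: 3280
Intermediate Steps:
y = -1
Mul(Add(-78, Mul(Add(y, 5), Add(-5, Mul(-1, -4)))), -40) = Mul(Add(-78, Mul(Add(-1, 5), Add(-5, Mul(-1, -4)))), -40) = Mul(Add(-78, Mul(4, Add(-5, 4))), -40) = Mul(Add(-78, Mul(4, -1)), -40) = Mul(Add(-78, -4), -40) = Mul(-82, -40) = 3280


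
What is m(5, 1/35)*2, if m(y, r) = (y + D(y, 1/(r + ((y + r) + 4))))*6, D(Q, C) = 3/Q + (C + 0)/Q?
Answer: 106932/1585 ≈ 67.465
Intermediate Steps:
D(Q, C) = 3/Q + C/Q
m(y, r) = 6*y + 6*(3 + 1/(4 + y + 2*r))/y (m(y, r) = (y + (3 + 1/(r + ((y + r) + 4)))/y)*6 = (y + (3 + 1/(r + ((r + y) + 4)))/y)*6 = (y + (3 + 1/(r + (4 + r + y)))/y)*6 = (y + (3 + 1/(4 + y + 2*r))/y)*6 = 6*y + 6*(3 + 1/(4 + y + 2*r))/y)
m(5, 1/35)*2 = (6*5 + 6*(3 + 1/(4 + 5 + 2/35))/5)*2 = (30 + 6*(⅕)*(3 + 1/(4 + 5 + 2*(1/35))))*2 = (30 + 6*(⅕)*(3 + 1/(4 + 5 + 2/35)))*2 = (30 + 6*(⅕)*(3 + 1/(317/35)))*2 = (30 + 6*(⅕)*(3 + 35/317))*2 = (30 + 6*(⅕)*(986/317))*2 = (30 + 5916/1585)*2 = (53466/1585)*2 = 106932/1585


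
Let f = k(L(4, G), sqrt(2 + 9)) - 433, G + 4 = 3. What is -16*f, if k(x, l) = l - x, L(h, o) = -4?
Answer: 6864 - 16*sqrt(11) ≈ 6810.9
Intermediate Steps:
G = -1 (G = -4 + 3 = -1)
f = -429 + sqrt(11) (f = (sqrt(2 + 9) - 1*(-4)) - 433 = (sqrt(11) + 4) - 433 = (4 + sqrt(11)) - 433 = -429 + sqrt(11) ≈ -425.68)
-16*f = -16*(-429 + sqrt(11)) = 6864 - 16*sqrt(11)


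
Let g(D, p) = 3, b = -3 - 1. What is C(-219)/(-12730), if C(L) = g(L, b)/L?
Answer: 1/929290 ≈ 1.0761e-6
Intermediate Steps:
b = -4
C(L) = 3/L
C(-219)/(-12730) = (3/(-219))/(-12730) = (3*(-1/219))*(-1/12730) = -1/73*(-1/12730) = 1/929290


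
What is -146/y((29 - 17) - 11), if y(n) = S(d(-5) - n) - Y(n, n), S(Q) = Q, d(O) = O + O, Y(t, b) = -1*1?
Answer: 73/5 ≈ 14.600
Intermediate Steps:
Y(t, b) = -1
d(O) = 2*O
y(n) = -9 - n (y(n) = (2*(-5) - n) - 1*(-1) = (-10 - n) + 1 = -9 - n)
-146/y((29 - 17) - 11) = -146/(-9 - ((29 - 17) - 11)) = -146/(-9 - (12 - 11)) = -146/(-9 - 1*1) = -146/(-9 - 1) = -146/(-10) = -146*(-⅒) = 73/5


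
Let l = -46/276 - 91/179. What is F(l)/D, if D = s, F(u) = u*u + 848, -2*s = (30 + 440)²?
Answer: -978673273/127401424200 ≈ -0.0076818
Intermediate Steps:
l = -725/1074 (l = -46*1/276 - 91*1/179 = -⅙ - 91/179 = -725/1074 ≈ -0.67505)
s = -110450 (s = -(30 + 440)²/2 = -½*470² = -½*220900 = -110450)
F(u) = 848 + u² (F(u) = u² + 848 = 848 + u²)
D = -110450
F(l)/D = (848 + (-725/1074)²)/(-110450) = (848 + 525625/1153476)*(-1/110450) = (978673273/1153476)*(-1/110450) = -978673273/127401424200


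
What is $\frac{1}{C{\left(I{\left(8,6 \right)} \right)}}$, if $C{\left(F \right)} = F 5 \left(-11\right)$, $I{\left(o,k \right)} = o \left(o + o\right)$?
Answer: $- \frac{1}{7040} \approx -0.00014205$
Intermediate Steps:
$I{\left(o,k \right)} = 2 o^{2}$ ($I{\left(o,k \right)} = o 2 o = 2 o^{2}$)
$C{\left(F \right)} = - 55 F$ ($C{\left(F \right)} = 5 F \left(-11\right) = - 55 F$)
$\frac{1}{C{\left(I{\left(8,6 \right)} \right)}} = \frac{1}{\left(-55\right) 2 \cdot 8^{2}} = \frac{1}{\left(-55\right) 2 \cdot 64} = \frac{1}{\left(-55\right) 128} = \frac{1}{-7040} = - \frac{1}{7040}$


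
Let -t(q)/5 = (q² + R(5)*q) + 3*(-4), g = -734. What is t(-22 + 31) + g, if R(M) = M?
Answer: -1304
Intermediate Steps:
t(q) = 60 - 25*q - 5*q² (t(q) = -5*((q² + 5*q) + 3*(-4)) = -5*((q² + 5*q) - 12) = -5*(-12 + q² + 5*q) = 60 - 25*q - 5*q²)
t(-22 + 31) + g = (60 - 25*(-22 + 31) - 5*(-22 + 31)²) - 734 = (60 - 25*9 - 5*9²) - 734 = (60 - 225 - 5*81) - 734 = (60 - 225 - 405) - 734 = -570 - 734 = -1304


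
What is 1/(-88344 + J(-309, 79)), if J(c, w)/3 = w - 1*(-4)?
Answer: -1/88095 ≈ -1.1351e-5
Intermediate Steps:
J(c, w) = 12 + 3*w (J(c, w) = 3*(w - 1*(-4)) = 3*(w + 4) = 3*(4 + w) = 12 + 3*w)
1/(-88344 + J(-309, 79)) = 1/(-88344 + (12 + 3*79)) = 1/(-88344 + (12 + 237)) = 1/(-88344 + 249) = 1/(-88095) = -1/88095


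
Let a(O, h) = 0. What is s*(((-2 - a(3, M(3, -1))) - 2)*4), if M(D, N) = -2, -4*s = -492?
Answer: -1968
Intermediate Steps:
s = 123 (s = -1/4*(-492) = 123)
s*(((-2 - a(3, M(3, -1))) - 2)*4) = 123*(((-2 - 1*0) - 2)*4) = 123*(((-2 + 0) - 2)*4) = 123*((-2 - 2)*4) = 123*(-4*4) = 123*(-16) = -1968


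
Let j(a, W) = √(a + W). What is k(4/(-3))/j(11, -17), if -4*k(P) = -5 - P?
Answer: -11*I*√6/72 ≈ -0.37423*I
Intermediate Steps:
j(a, W) = √(W + a)
k(P) = 5/4 + P/4 (k(P) = -(-5 - P)/4 = 5/4 + P/4)
k(4/(-3))/j(11, -17) = (5/4 + (4/(-3))/4)/(√(-17 + 11)) = (5/4 + (4*(-⅓))/4)/(√(-6)) = (5/4 + (¼)*(-4/3))/((I*√6)) = (5/4 - ⅓)*(-I*√6/6) = 11*(-I*√6/6)/12 = -11*I*√6/72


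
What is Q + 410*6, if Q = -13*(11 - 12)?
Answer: 2473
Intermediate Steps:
Q = 13 (Q = -13*(-1) = 13)
Q + 410*6 = 13 + 410*6 = 13 + 2460 = 2473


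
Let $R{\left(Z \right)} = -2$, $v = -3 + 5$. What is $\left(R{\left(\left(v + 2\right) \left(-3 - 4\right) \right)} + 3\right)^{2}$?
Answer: $1$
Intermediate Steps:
$v = 2$
$\left(R{\left(\left(v + 2\right) \left(-3 - 4\right) \right)} + 3\right)^{2} = \left(-2 + 3\right)^{2} = 1^{2} = 1$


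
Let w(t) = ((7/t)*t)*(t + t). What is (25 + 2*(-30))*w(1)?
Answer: -490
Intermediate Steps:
w(t) = 14*t (w(t) = 7*(2*t) = 14*t)
(25 + 2*(-30))*w(1) = (25 + 2*(-30))*(14*1) = (25 - 60)*14 = -35*14 = -490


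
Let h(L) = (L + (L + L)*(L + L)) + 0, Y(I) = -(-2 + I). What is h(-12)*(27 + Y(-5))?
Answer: 19176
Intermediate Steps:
Y(I) = 2 - I
h(L) = L + 4*L² (h(L) = (L + (2*L)*(2*L)) + 0 = (L + 4*L²) + 0 = L + 4*L²)
h(-12)*(27 + Y(-5)) = (-12*(1 + 4*(-12)))*(27 + (2 - 1*(-5))) = (-12*(1 - 48))*(27 + (2 + 5)) = (-12*(-47))*(27 + 7) = 564*34 = 19176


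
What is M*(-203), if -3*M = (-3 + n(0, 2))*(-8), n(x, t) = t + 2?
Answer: -1624/3 ≈ -541.33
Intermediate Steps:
n(x, t) = 2 + t
M = 8/3 (M = -(-3 + (2 + 2))*(-8)/3 = -(-3 + 4)*(-8)/3 = -(-8)/3 = -1/3*(-8) = 8/3 ≈ 2.6667)
M*(-203) = (8/3)*(-203) = -1624/3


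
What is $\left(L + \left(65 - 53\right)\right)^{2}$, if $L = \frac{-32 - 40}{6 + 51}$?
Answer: $\frac{41616}{361} \approx 115.28$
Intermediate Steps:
$L = - \frac{24}{19}$ ($L = - \frac{72}{57} = \left(-72\right) \frac{1}{57} = - \frac{24}{19} \approx -1.2632$)
$\left(L + \left(65 - 53\right)\right)^{2} = \left(- \frac{24}{19} + \left(65 - 53\right)\right)^{2} = \left(- \frac{24}{19} + 12\right)^{2} = \left(\frac{204}{19}\right)^{2} = \frac{41616}{361}$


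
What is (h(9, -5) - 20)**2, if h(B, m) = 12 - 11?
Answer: 361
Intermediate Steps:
h(B, m) = 1
(h(9, -5) - 20)**2 = (1 - 20)**2 = (-19)**2 = 361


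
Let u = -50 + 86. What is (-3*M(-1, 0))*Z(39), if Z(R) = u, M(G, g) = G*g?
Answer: 0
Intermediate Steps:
u = 36
Z(R) = 36
(-3*M(-1, 0))*Z(39) = -(-3)*0*36 = -3*0*36 = 0*36 = 0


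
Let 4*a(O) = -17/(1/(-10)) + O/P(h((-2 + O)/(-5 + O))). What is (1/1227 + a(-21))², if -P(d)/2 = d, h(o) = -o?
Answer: 19915610961481/12742797456 ≈ 1562.9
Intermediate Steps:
P(d) = -2*d
a(O) = 85/2 + O*(-5 + O)/(8*(-2 + O)) (a(O) = (-17/(1/(-10)) + O/((-(-2)*(-2 + O)/(-5 + O))))/4 = (-17/(-⅒) + O/((-(-2)*(-2 + O)/(-5 + O))))/4 = (-17*(-10) + O/((-(-2)*(-2 + O)/(-5 + O))))/4 = (170 + O/((2*(-2 + O)/(-5 + O))))/4 = (170 + O*((-5 + O)/(2*(-2 + O))))/4 = (170 + O*(-5 + O)/(2*(-2 + O)))/4 = 85/2 + O*(-5 + O)/(8*(-2 + O)))
(1/1227 + a(-21))² = (1/1227 + (-680 + (-21)² + 335*(-21))/(8*(-2 - 21)))² = (1/1227 + (⅛)*(-680 + 441 - 7035)/(-23))² = (1/1227 + (⅛)*(-1/23)*(-7274))² = (1/1227 + 3637/92)² = (4462691/112884)² = 19915610961481/12742797456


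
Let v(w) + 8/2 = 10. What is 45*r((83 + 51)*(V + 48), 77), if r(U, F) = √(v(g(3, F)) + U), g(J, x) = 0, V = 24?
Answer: 45*√9654 ≈ 4421.5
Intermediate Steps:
v(w) = 6 (v(w) = -4 + 10 = 6)
r(U, F) = √(6 + U)
45*r((83 + 51)*(V + 48), 77) = 45*√(6 + (83 + 51)*(24 + 48)) = 45*√(6 + 134*72) = 45*√(6 + 9648) = 45*√9654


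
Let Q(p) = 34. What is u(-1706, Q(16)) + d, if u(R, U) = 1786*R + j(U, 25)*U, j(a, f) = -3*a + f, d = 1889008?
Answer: -1160526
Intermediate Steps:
j(a, f) = f - 3*a
u(R, U) = 1786*R + U*(25 - 3*U) (u(R, U) = 1786*R + (25 - 3*U)*U = 1786*R + U*(25 - 3*U))
u(-1706, Q(16)) + d = (1786*(-1706) - 1*34*(-25 + 3*34)) + 1889008 = (-3046916 - 1*34*(-25 + 102)) + 1889008 = (-3046916 - 1*34*77) + 1889008 = (-3046916 - 2618) + 1889008 = -3049534 + 1889008 = -1160526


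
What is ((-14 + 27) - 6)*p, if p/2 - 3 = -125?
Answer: -1708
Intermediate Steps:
p = -244 (p = 6 + 2*(-125) = 6 - 250 = -244)
((-14 + 27) - 6)*p = ((-14 + 27) - 6)*(-244) = (13 - 6)*(-244) = 7*(-244) = -1708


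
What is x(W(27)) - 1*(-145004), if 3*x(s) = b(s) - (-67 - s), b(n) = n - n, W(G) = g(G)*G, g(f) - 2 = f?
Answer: 435862/3 ≈ 1.4529e+5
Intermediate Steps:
g(f) = 2 + f
W(G) = G*(2 + G) (W(G) = (2 + G)*G = G*(2 + G))
b(n) = 0
x(s) = 67/3 + s/3 (x(s) = (0 - (-67 - s))/3 = (0 + (67 + s))/3 = (67 + s)/3 = 67/3 + s/3)
x(W(27)) - 1*(-145004) = (67/3 + (27*(2 + 27))/3) - 1*(-145004) = (67/3 + (27*29)/3) + 145004 = (67/3 + (1/3)*783) + 145004 = (67/3 + 261) + 145004 = 850/3 + 145004 = 435862/3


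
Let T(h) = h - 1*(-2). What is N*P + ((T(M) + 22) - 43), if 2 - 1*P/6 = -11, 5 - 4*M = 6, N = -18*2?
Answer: -11309/4 ≈ -2827.3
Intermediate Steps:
N = -36
M = -¼ (M = 5/4 - ¼*6 = 5/4 - 3/2 = -¼ ≈ -0.25000)
T(h) = 2 + h (T(h) = h + 2 = 2 + h)
P = 78 (P = 12 - 6*(-11) = 12 + 66 = 78)
N*P + ((T(M) + 22) - 43) = -36*78 + (((2 - ¼) + 22) - 43) = -2808 + ((7/4 + 22) - 43) = -2808 + (95/4 - 43) = -2808 - 77/4 = -11309/4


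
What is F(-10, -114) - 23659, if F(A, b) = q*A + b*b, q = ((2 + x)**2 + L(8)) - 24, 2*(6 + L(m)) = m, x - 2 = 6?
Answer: -11403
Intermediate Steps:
x = 8 (x = 2 + 6 = 8)
L(m) = -6 + m/2
q = 74 (q = ((2 + 8)**2 + (-6 + (1/2)*8)) - 24 = (10**2 + (-6 + 4)) - 24 = (100 - 2) - 24 = 98 - 24 = 74)
F(A, b) = b**2 + 74*A (F(A, b) = 74*A + b*b = 74*A + b**2 = b**2 + 74*A)
F(-10, -114) - 23659 = ((-114)**2 + 74*(-10)) - 23659 = (12996 - 740) - 23659 = 12256 - 23659 = -11403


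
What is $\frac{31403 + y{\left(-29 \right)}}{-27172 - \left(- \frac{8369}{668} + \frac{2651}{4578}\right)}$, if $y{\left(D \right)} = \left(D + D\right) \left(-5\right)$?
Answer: $- \frac{48460245036}{41529129737} \approx -1.1669$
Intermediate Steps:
$y{\left(D \right)} = - 10 D$ ($y{\left(D \right)} = 2 D \left(-5\right) = - 10 D$)
$\frac{31403 + y{\left(-29 \right)}}{-27172 - \left(- \frac{8369}{668} + \frac{2651}{4578}\right)} = \frac{31403 - -290}{-27172 - \left(- \frac{8369}{668} + \frac{2651}{4578}\right)} = \frac{31403 + 290}{-27172 - - \frac{18271207}{1529052}} = \frac{31693}{-27172 + \left(\frac{8369}{668} - \frac{2651}{4578}\right)} = \frac{31693}{-27172 + \frac{18271207}{1529052}} = \frac{31693}{- \frac{41529129737}{1529052}} = 31693 \left(- \frac{1529052}{41529129737}\right) = - \frac{48460245036}{41529129737}$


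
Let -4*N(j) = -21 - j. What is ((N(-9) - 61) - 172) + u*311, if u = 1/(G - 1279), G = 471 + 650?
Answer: -36651/158 ≈ -231.97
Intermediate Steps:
N(j) = 21/4 + j/4 (N(j) = -(-21 - j)/4 = 21/4 + j/4)
G = 1121
u = -1/158 (u = 1/(1121 - 1279) = 1/(-158) = -1/158 ≈ -0.0063291)
((N(-9) - 61) - 172) + u*311 = (((21/4 + (¼)*(-9)) - 61) - 172) - 1/158*311 = (((21/4 - 9/4) - 61) - 172) - 311/158 = ((3 - 61) - 172) - 311/158 = (-58 - 172) - 311/158 = -230 - 311/158 = -36651/158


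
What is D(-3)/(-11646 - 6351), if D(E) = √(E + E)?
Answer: -I*√6/17997 ≈ -0.00013611*I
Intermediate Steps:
D(E) = √2*√E (D(E) = √(2*E) = √2*√E)
D(-3)/(-11646 - 6351) = (√2*√(-3))/(-11646 - 6351) = (√2*(I*√3))/(-17997) = -I*√6/17997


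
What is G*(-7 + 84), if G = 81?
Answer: 6237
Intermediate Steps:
G*(-7 + 84) = 81*(-7 + 84) = 81*77 = 6237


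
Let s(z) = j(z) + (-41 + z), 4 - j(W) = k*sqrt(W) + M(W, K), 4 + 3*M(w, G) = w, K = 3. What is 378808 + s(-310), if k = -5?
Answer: 1135697/3 + 5*I*sqrt(310) ≈ 3.7857e+5 + 88.034*I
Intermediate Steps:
M(w, G) = -4/3 + w/3
j(W) = 16/3 + 5*sqrt(W) - W/3 (j(W) = 4 - (-5*sqrt(W) + (-4/3 + W/3)) = 4 - (-4/3 - 5*sqrt(W) + W/3) = 4 + (4/3 + 5*sqrt(W) - W/3) = 16/3 + 5*sqrt(W) - W/3)
s(z) = -107/3 + 5*sqrt(z) + 2*z/3 (s(z) = (16/3 + 5*sqrt(z) - z/3) + (-41 + z) = -107/3 + 5*sqrt(z) + 2*z/3)
378808 + s(-310) = 378808 + (-107/3 + 5*sqrt(-310) + (2/3)*(-310)) = 378808 + (-107/3 + 5*(I*sqrt(310)) - 620/3) = 378808 + (-107/3 + 5*I*sqrt(310) - 620/3) = 378808 + (-727/3 + 5*I*sqrt(310)) = 1135697/3 + 5*I*sqrt(310)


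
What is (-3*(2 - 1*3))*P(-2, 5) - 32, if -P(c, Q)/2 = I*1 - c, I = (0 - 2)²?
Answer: -68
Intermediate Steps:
I = 4 (I = (-2)² = 4)
P(c, Q) = -8 + 2*c (P(c, Q) = -2*(4*1 - c) = -2*(4 - c) = -8 + 2*c)
(-3*(2 - 1*3))*P(-2, 5) - 32 = (-3*(2 - 1*3))*(-8 + 2*(-2)) - 32 = (-3*(2 - 3))*(-8 - 4) - 32 = -3*(-1)*(-12) - 32 = 3*(-12) - 32 = -36 - 32 = -68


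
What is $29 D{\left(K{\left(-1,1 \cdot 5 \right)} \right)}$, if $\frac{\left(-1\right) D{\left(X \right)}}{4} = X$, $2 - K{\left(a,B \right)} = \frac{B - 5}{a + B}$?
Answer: $-232$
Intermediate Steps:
$K{\left(a,B \right)} = 2 - \frac{-5 + B}{B + a}$ ($K{\left(a,B \right)} = 2 - \frac{B - 5}{a + B} = 2 - \frac{-5 + B}{B + a}$)
$D{\left(X \right)} = - 4 X$
$29 D{\left(K{\left(-1,1 \cdot 5 \right)} \right)} = 29 \left(- 4 \frac{5 + 1 \cdot 5 + 2 \left(-1\right)}{1 \cdot 5 - 1}\right) = 29 \left(- 4 \frac{5 + 5 - 2}{5 - 1}\right) = 29 \left(- 4 \cdot \frac{1}{4} \cdot 8\right) = 29 \left(\left(-4\right) 2\right) = 29 \left(-8\right) = -232$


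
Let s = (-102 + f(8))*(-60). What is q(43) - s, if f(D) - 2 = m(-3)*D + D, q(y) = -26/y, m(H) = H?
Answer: -299306/43 ≈ -6960.6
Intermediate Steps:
f(D) = 2 - 2*D (f(D) = 2 + (-3*D + D) = 2 - 2*D)
s = 6960 (s = (-102 + (2 - 2*8))*(-60) = (-102 + (2 - 16))*(-60) = (-102 - 14)*(-60) = -116*(-60) = 6960)
q(43) - s = -26/43 - 1*6960 = -26*1/43 - 6960 = -26/43 - 6960 = -299306/43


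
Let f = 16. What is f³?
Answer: 4096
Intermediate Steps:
f³ = 16³ = 4096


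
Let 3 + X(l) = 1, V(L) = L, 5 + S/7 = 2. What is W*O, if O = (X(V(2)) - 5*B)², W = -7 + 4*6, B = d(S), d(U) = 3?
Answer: 4913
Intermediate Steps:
S = -21 (S = -35 + 7*2 = -35 + 14 = -21)
X(l) = -2 (X(l) = -3 + 1 = -2)
B = 3
W = 17 (W = -7 + 24 = 17)
O = 289 (O = (-2 - 5*3)² = (-2 - 15)² = (-17)² = 289)
W*O = 17*289 = 4913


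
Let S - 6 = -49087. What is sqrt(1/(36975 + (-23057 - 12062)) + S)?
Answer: I*sqrt(2641735715)/232 ≈ 221.54*I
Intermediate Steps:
S = -49081 (S = 6 - 49087 = -49081)
sqrt(1/(36975 + (-23057 - 12062)) + S) = sqrt(1/(36975 + (-23057 - 12062)) - 49081) = sqrt(1/(36975 - 35119) - 49081) = sqrt(1/1856 - 49081) = sqrt(-91094335/1856) = I*sqrt(2641735715)/232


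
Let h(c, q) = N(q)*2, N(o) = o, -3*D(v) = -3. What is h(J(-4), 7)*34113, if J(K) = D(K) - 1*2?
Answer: 477582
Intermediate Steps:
D(v) = 1 (D(v) = -1/3*(-3) = 1)
J(K) = -1 (J(K) = 1 - 1*2 = 1 - 2 = -1)
h(c, q) = 2*q (h(c, q) = q*2 = 2*q)
h(J(-4), 7)*34113 = (2*7)*34113 = 14*34113 = 477582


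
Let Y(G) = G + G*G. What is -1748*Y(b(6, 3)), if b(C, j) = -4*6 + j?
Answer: -734160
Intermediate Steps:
b(C, j) = -24 + j
Y(G) = G + G²
-1748*Y(b(6, 3)) = -1748*(-24 + 3)*(1 + (-24 + 3)) = -(-36708)*(1 - 21) = -(-36708)*(-20) = -1748*420 = -734160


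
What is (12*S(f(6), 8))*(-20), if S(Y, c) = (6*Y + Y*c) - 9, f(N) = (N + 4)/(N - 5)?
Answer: -31440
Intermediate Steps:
f(N) = (4 + N)/(-5 + N)
S(Y, c) = -9 + 6*Y + Y*c
(12*S(f(6), 8))*(-20) = (12*(-9 + 6*((4 + 6)/(-5 + 6)) + ((4 + 6)/(-5 + 6))*8))*(-20) = (12*(-9 + 6*(10/1) + (10/1)*8))*(-20) = (12*(-9 + 6*(1*10) + (1*10)*8))*(-20) = (12*(-9 + 6*10 + 10*8))*(-20) = (12*(-9 + 60 + 80))*(-20) = (12*131)*(-20) = 1572*(-20) = -31440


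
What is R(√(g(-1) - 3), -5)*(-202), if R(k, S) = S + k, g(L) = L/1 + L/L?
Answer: 1010 - 202*I*√3 ≈ 1010.0 - 349.87*I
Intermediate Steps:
g(L) = 1 + L (g(L) = L*1 + 1 = L + 1 = 1 + L)
R(√(g(-1) - 3), -5)*(-202) = (-5 + √((1 - 1) - 3))*(-202) = (-5 + √(0 - 3))*(-202) = (-5 + √(-3))*(-202) = (-5 + I*√3)*(-202) = 1010 - 202*I*√3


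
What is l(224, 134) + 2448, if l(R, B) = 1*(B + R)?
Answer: 2806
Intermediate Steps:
l(R, B) = B + R
l(224, 134) + 2448 = (134 + 224) + 2448 = 358 + 2448 = 2806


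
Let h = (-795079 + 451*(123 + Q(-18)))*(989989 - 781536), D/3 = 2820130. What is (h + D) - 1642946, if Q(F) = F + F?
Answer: -157550714982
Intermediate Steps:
D = 8460390 (D = 3*2820130 = 8460390)
Q(F) = 2*F
h = -157557532426 (h = (-795079 + 451*(123 + 2*(-18)))*(989989 - 781536) = (-795079 + 451*(123 - 36))*208453 = (-795079 + 451*87)*208453 = (-795079 + 39237)*208453 = -755842*208453 = -157557532426)
(h + D) - 1642946 = (-157557532426 + 8460390) - 1642946 = -157549072036 - 1642946 = -157550714982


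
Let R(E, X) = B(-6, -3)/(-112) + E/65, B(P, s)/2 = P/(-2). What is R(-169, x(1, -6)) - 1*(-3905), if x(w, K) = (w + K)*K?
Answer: 1092657/280 ≈ 3902.3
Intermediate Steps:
B(P, s) = -P (B(P, s) = 2*(P/(-2)) = 2*(P*(-½)) = 2*(-P/2) = -P)
x(w, K) = K*(K + w) (x(w, K) = (K + w)*K = K*(K + w))
R(E, X) = -3/56 + E/65 (R(E, X) = -1*(-6)/(-112) + E/65 = 6*(-1/112) + E*(1/65) = -3/56 + E/65)
R(-169, x(1, -6)) - 1*(-3905) = (-3/56 + (1/65)*(-169)) - 1*(-3905) = (-3/56 - 13/5) + 3905 = -743/280 + 3905 = 1092657/280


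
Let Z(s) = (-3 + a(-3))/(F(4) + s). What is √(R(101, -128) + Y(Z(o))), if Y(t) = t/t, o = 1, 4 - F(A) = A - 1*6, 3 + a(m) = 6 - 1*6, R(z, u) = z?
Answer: √102 ≈ 10.100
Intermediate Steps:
a(m) = -3 (a(m) = -3 + (6 - 1*6) = -3 + (6 - 6) = -3 + 0 = -3)
F(A) = 10 - A (F(A) = 4 - (A - 1*6) = 4 - (A - 6) = 4 - (-6 + A) = 4 + (6 - A) = 10 - A)
Z(s) = -6/(6 + s) (Z(s) = (-3 - 3)/((10 - 1*4) + s) = -6/((10 - 4) + s) = -6/(6 + s))
Y(t) = 1
√(R(101, -128) + Y(Z(o))) = √(101 + 1) = √102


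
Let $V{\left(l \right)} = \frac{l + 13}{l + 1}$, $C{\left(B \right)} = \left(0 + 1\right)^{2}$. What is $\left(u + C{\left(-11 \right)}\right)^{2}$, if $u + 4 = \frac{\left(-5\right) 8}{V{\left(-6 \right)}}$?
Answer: $\frac{32041}{49} \approx 653.9$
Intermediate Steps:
$C{\left(B \right)} = 1$ ($C{\left(B \right)} = 1^{2} = 1$)
$V{\left(l \right)} = \frac{13 + l}{1 + l}$
$u = \frac{172}{7}$ ($u = -4 + \frac{\left(-5\right) 8}{\frac{1}{1 - 6} \left(13 - 6\right)} = -4 - \frac{40}{\frac{1}{-5} \cdot 7} = -4 - \frac{40}{\left(- \frac{1}{5}\right) 7} = -4 - \frac{40}{- \frac{7}{5}} = -4 - - \frac{200}{7} = -4 + \frac{200}{7} = \frac{172}{7} \approx 24.571$)
$\left(u + C{\left(-11 \right)}\right)^{2} = \left(\frac{172}{7} + 1\right)^{2} = \left(\frac{179}{7}\right)^{2} = \frac{32041}{49}$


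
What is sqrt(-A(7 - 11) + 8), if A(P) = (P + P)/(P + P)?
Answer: sqrt(7) ≈ 2.6458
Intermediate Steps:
A(P) = 1 (A(P) = (2*P)/((2*P)) = (2*P)*(1/(2*P)) = 1)
sqrt(-A(7 - 11) + 8) = sqrt(-1*1 + 8) = sqrt(-1 + 8) = sqrt(7)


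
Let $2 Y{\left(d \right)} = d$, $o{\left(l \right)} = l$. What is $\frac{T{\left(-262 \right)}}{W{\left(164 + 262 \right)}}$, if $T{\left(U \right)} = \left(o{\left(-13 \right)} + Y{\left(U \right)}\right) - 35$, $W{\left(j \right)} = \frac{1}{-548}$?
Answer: $98092$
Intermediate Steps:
$Y{\left(d \right)} = \frac{d}{2}$
$W{\left(j \right)} = - \frac{1}{548}$
$T{\left(U \right)} = -48 + \frac{U}{2}$ ($T{\left(U \right)} = \left(-13 + \frac{U}{2}\right) - 35 = -48 + \frac{U}{2}$)
$\frac{T{\left(-262 \right)}}{W{\left(164 + 262 \right)}} = \frac{-48 + \frac{1}{2} \left(-262\right)}{- \frac{1}{548}} = \left(-48 - 131\right) \left(-548\right) = \left(-179\right) \left(-548\right) = 98092$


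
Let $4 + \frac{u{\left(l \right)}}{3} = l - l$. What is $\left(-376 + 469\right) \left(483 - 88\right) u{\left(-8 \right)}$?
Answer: $-440820$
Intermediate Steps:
$u{\left(l \right)} = -12$ ($u{\left(l \right)} = -12 + 3 \left(l - l\right) = -12 + 3 \cdot 0 = -12 + 0 = -12$)
$\left(-376 + 469\right) \left(483 - 88\right) u{\left(-8 \right)} = \left(-376 + 469\right) \left(483 - 88\right) \left(-12\right) = 93 \cdot 395 \left(-12\right) = 36735 \left(-12\right) = -440820$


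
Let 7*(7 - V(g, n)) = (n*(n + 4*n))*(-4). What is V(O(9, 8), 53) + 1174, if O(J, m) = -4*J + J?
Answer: 64447/7 ≈ 9206.7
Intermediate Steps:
O(J, m) = -3*J
V(g, n) = 7 + 20*n**2/7 (V(g, n) = 7 - n*(n + 4*n)*(-4)/7 = 7 - n*(5*n)*(-4)/7 = 7 - 5*n**2*(-4)/7 = 7 - (-20)*n**2/7 = 7 + 20*n**2/7)
V(O(9, 8), 53) + 1174 = (7 + (20/7)*53**2) + 1174 = (7 + (20/7)*2809) + 1174 = (7 + 56180/7) + 1174 = 56229/7 + 1174 = 64447/7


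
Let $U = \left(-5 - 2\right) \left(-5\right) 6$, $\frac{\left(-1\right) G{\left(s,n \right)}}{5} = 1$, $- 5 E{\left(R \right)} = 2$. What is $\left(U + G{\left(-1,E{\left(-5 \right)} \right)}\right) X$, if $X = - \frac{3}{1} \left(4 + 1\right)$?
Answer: $-3075$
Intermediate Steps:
$E{\left(R \right)} = - \frac{2}{5}$ ($E{\left(R \right)} = \left(- \frac{1}{5}\right) 2 = - \frac{2}{5}$)
$G{\left(s,n \right)} = -5$ ($G{\left(s,n \right)} = \left(-5\right) 1 = -5$)
$U = 210$ ($U = \left(-7\right) \left(-5\right) 6 = 35 \cdot 6 = 210$)
$X = -15$ ($X = \left(-3\right) 1 \cdot 5 = \left(-3\right) 5 = -15$)
$\left(U + G{\left(-1,E{\left(-5 \right)} \right)}\right) X = \left(210 - 5\right) \left(-15\right) = 205 \left(-15\right) = -3075$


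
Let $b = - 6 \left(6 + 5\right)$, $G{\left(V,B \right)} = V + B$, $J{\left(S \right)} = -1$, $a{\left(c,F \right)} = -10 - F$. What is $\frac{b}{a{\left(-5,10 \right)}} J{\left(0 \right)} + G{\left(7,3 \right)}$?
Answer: $\frac{67}{10} \approx 6.7$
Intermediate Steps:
$G{\left(V,B \right)} = B + V$
$b = -66$ ($b = \left(-6\right) 11 = -66$)
$\frac{b}{a{\left(-5,10 \right)}} J{\left(0 \right)} + G{\left(7,3 \right)} = - \frac{66}{-10 - 10} \left(-1\right) + \left(3 + 7\right) = - \frac{66}{-10 - 10} \left(-1\right) + 10 = - \frac{66}{-20} \left(-1\right) + 10 = \left(-66\right) \left(- \frac{1}{20}\right) \left(-1\right) + 10 = \frac{33}{10} \left(-1\right) + 10 = - \frac{33}{10} + 10 = \frac{67}{10}$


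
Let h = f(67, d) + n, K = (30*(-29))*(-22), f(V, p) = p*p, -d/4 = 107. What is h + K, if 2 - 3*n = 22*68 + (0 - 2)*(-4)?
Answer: 605470/3 ≈ 2.0182e+5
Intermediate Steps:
d = -428 (d = -4*107 = -428)
f(V, p) = p²
n = -1502/3 (n = ⅔ - (22*68 + (0 - 2)*(-4))/3 = ⅔ - (1496 - 2*(-4))/3 = ⅔ - (1496 + 8)/3 = ⅔ - ⅓*1504 = ⅔ - 1504/3 = -1502/3 ≈ -500.67)
K = 19140 (K = -870*(-22) = 19140)
h = 548050/3 (h = (-428)² - 1502/3 = 183184 - 1502/3 = 548050/3 ≈ 1.8268e+5)
h + K = 548050/3 + 19140 = 605470/3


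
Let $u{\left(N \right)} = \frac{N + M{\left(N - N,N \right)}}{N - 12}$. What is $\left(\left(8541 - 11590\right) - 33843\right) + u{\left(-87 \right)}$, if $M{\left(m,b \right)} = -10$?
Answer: $- \frac{3652211}{99} \approx -36891.0$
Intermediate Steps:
$u{\left(N \right)} = \frac{-10 + N}{-12 + N}$ ($u{\left(N \right)} = \frac{N - 10}{N - 12} = \frac{-10 + N}{-12 + N}$)
$\left(\left(8541 - 11590\right) - 33843\right) + u{\left(-87 \right)} = \left(\left(8541 - 11590\right) - 33843\right) + \frac{-10 - 87}{-12 - 87} = \left(\left(8541 - 11590\right) - 33843\right) + \frac{1}{-99} \left(-97\right) = \left(-3049 - 33843\right) - - \frac{97}{99} = -36892 + \frac{97}{99} = - \frac{3652211}{99}$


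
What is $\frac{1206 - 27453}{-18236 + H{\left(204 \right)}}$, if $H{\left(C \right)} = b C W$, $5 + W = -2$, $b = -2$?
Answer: $\frac{26247}{15380} \approx 1.7066$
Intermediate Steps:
$W = -7$ ($W = -5 - 2 = -7$)
$H{\left(C \right)} = 14 C$ ($H{\left(C \right)} = - 2 C \left(-7\right) = 14 C$)
$\frac{1206 - 27453}{-18236 + H{\left(204 \right)}} = \frac{1206 - 27453}{-18236 + 14 \cdot 204} = - \frac{26247}{-18236 + 2856} = - \frac{26247}{-15380} = \left(-26247\right) \left(- \frac{1}{15380}\right) = \frac{26247}{15380}$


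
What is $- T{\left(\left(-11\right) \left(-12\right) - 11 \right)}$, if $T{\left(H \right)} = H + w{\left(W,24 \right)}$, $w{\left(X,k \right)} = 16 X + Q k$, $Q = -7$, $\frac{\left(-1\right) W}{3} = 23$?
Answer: $1151$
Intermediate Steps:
$W = -69$ ($W = \left(-3\right) 23 = -69$)
$w{\left(X,k \right)} = - 7 k + 16 X$ ($w{\left(X,k \right)} = 16 X - 7 k = - 7 k + 16 X$)
$T{\left(H \right)} = -1272 + H$ ($T{\left(H \right)} = H + \left(\left(-7\right) 24 + 16 \left(-69\right)\right) = H - 1272 = -1272 + H$)
$- T{\left(\left(-11\right) \left(-12\right) - 11 \right)} = - (-1272 - -121) = - (-1272 + \left(132 - 11\right)) = - (-1272 + 121) = \left(-1\right) \left(-1151\right) = 1151$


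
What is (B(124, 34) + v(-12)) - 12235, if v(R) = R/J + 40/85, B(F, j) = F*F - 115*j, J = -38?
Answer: -248133/323 ≈ -768.21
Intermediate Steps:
B(F, j) = F² - 115*j
v(R) = 8/17 - R/38 (v(R) = R/(-38) + 40/85 = R*(-1/38) + 40*(1/85) = -R/38 + 8/17 = 8/17 - R/38)
(B(124, 34) + v(-12)) - 12235 = ((124² - 115*34) + (8/17 - 1/38*(-12))) - 12235 = ((15376 - 3910) + (8/17 + 6/19)) - 12235 = (11466 + 254/323) - 12235 = 3703772/323 - 12235 = -248133/323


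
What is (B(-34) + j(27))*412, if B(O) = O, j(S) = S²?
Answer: 286340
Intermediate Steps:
(B(-34) + j(27))*412 = (-34 + 27²)*412 = (-34 + 729)*412 = 695*412 = 286340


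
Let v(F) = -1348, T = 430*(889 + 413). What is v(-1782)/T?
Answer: -337/139965 ≈ -0.0024077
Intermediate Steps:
T = 559860 (T = 430*1302 = 559860)
v(-1782)/T = -1348/559860 = -1348*1/559860 = -337/139965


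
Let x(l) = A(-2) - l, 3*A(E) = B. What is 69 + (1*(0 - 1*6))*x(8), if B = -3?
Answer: 123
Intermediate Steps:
A(E) = -1 (A(E) = (⅓)*(-3) = -1)
x(l) = -1 - l
69 + (1*(0 - 1*6))*x(8) = 69 + (1*(0 - 1*6))*(-1 - 1*8) = 69 + (1*(0 - 6))*(-1 - 8) = 69 + (1*(-6))*(-9) = 69 - 6*(-9) = 69 + 54 = 123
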